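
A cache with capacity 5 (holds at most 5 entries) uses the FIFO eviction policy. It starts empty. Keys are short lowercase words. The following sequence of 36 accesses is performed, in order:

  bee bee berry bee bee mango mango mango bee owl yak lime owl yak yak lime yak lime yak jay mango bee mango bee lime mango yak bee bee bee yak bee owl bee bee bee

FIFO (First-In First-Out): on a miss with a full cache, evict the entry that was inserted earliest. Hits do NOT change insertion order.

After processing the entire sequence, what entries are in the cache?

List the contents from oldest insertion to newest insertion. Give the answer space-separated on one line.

FIFO simulation (capacity=5):
  1. access bee: MISS. Cache (old->new): [bee]
  2. access bee: HIT. Cache (old->new): [bee]
  3. access berry: MISS. Cache (old->new): [bee berry]
  4. access bee: HIT. Cache (old->new): [bee berry]
  5. access bee: HIT. Cache (old->new): [bee berry]
  6. access mango: MISS. Cache (old->new): [bee berry mango]
  7. access mango: HIT. Cache (old->new): [bee berry mango]
  8. access mango: HIT. Cache (old->new): [bee berry mango]
  9. access bee: HIT. Cache (old->new): [bee berry mango]
  10. access owl: MISS. Cache (old->new): [bee berry mango owl]
  11. access yak: MISS. Cache (old->new): [bee berry mango owl yak]
  12. access lime: MISS, evict bee. Cache (old->new): [berry mango owl yak lime]
  13. access owl: HIT. Cache (old->new): [berry mango owl yak lime]
  14. access yak: HIT. Cache (old->new): [berry mango owl yak lime]
  15. access yak: HIT. Cache (old->new): [berry mango owl yak lime]
  16. access lime: HIT. Cache (old->new): [berry mango owl yak lime]
  17. access yak: HIT. Cache (old->new): [berry mango owl yak lime]
  18. access lime: HIT. Cache (old->new): [berry mango owl yak lime]
  19. access yak: HIT. Cache (old->new): [berry mango owl yak lime]
  20. access jay: MISS, evict berry. Cache (old->new): [mango owl yak lime jay]
  21. access mango: HIT. Cache (old->new): [mango owl yak lime jay]
  22. access bee: MISS, evict mango. Cache (old->new): [owl yak lime jay bee]
  23. access mango: MISS, evict owl. Cache (old->new): [yak lime jay bee mango]
  24. access bee: HIT. Cache (old->new): [yak lime jay bee mango]
  25. access lime: HIT. Cache (old->new): [yak lime jay bee mango]
  26. access mango: HIT. Cache (old->new): [yak lime jay bee mango]
  27. access yak: HIT. Cache (old->new): [yak lime jay bee mango]
  28. access bee: HIT. Cache (old->new): [yak lime jay bee mango]
  29. access bee: HIT. Cache (old->new): [yak lime jay bee mango]
  30. access bee: HIT. Cache (old->new): [yak lime jay bee mango]
  31. access yak: HIT. Cache (old->new): [yak lime jay bee mango]
  32. access bee: HIT. Cache (old->new): [yak lime jay bee mango]
  33. access owl: MISS, evict yak. Cache (old->new): [lime jay bee mango owl]
  34. access bee: HIT. Cache (old->new): [lime jay bee mango owl]
  35. access bee: HIT. Cache (old->new): [lime jay bee mango owl]
  36. access bee: HIT. Cache (old->new): [lime jay bee mango owl]
Total: 26 hits, 10 misses, 5 evictions

Answer: lime jay bee mango owl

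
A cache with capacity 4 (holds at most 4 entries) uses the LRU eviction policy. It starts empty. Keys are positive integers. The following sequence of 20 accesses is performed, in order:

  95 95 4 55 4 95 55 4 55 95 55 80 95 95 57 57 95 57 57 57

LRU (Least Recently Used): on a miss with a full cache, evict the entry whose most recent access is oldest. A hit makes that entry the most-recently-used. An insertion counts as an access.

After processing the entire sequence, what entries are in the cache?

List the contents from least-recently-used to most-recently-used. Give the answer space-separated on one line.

Answer: 55 80 95 57

Derivation:
LRU simulation (capacity=4):
  1. access 95: MISS. Cache (LRU->MRU): [95]
  2. access 95: HIT. Cache (LRU->MRU): [95]
  3. access 4: MISS. Cache (LRU->MRU): [95 4]
  4. access 55: MISS. Cache (LRU->MRU): [95 4 55]
  5. access 4: HIT. Cache (LRU->MRU): [95 55 4]
  6. access 95: HIT. Cache (LRU->MRU): [55 4 95]
  7. access 55: HIT. Cache (LRU->MRU): [4 95 55]
  8. access 4: HIT. Cache (LRU->MRU): [95 55 4]
  9. access 55: HIT. Cache (LRU->MRU): [95 4 55]
  10. access 95: HIT. Cache (LRU->MRU): [4 55 95]
  11. access 55: HIT. Cache (LRU->MRU): [4 95 55]
  12. access 80: MISS. Cache (LRU->MRU): [4 95 55 80]
  13. access 95: HIT. Cache (LRU->MRU): [4 55 80 95]
  14. access 95: HIT. Cache (LRU->MRU): [4 55 80 95]
  15. access 57: MISS, evict 4. Cache (LRU->MRU): [55 80 95 57]
  16. access 57: HIT. Cache (LRU->MRU): [55 80 95 57]
  17. access 95: HIT. Cache (LRU->MRU): [55 80 57 95]
  18. access 57: HIT. Cache (LRU->MRU): [55 80 95 57]
  19. access 57: HIT. Cache (LRU->MRU): [55 80 95 57]
  20. access 57: HIT. Cache (LRU->MRU): [55 80 95 57]
Total: 15 hits, 5 misses, 1 evictions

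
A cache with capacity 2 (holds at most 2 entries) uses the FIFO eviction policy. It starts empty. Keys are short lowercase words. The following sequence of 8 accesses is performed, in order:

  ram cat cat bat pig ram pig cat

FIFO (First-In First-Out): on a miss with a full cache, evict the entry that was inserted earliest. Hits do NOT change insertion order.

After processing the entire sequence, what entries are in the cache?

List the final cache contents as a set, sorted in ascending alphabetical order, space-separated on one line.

Answer: cat ram

Derivation:
FIFO simulation (capacity=2):
  1. access ram: MISS. Cache (old->new): [ram]
  2. access cat: MISS. Cache (old->new): [ram cat]
  3. access cat: HIT. Cache (old->new): [ram cat]
  4. access bat: MISS, evict ram. Cache (old->new): [cat bat]
  5. access pig: MISS, evict cat. Cache (old->new): [bat pig]
  6. access ram: MISS, evict bat. Cache (old->new): [pig ram]
  7. access pig: HIT. Cache (old->new): [pig ram]
  8. access cat: MISS, evict pig. Cache (old->new): [ram cat]
Total: 2 hits, 6 misses, 4 evictions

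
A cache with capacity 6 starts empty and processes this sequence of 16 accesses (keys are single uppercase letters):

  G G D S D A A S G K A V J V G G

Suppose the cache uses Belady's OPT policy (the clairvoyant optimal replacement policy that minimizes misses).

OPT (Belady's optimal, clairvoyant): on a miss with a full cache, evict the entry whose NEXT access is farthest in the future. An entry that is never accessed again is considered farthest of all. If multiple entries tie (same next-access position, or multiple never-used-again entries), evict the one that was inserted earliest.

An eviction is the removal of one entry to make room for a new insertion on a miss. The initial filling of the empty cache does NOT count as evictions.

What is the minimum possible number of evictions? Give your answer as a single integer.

Answer: 1

Derivation:
OPT (Belady) simulation (capacity=6):
  1. access G: MISS. Cache: [G]
  2. access G: HIT. Next use of G: step 9. Cache: [G]
  3. access D: MISS. Cache: [G D]
  4. access S: MISS. Cache: [G D S]
  5. access D: HIT. Next use of D: never. Cache: [G D S]
  6. access A: MISS. Cache: [G D S A]
  7. access A: HIT. Next use of A: step 11. Cache: [G D S A]
  8. access S: HIT. Next use of S: never. Cache: [G D S A]
  9. access G: HIT. Next use of G: step 15. Cache: [G D S A]
  10. access K: MISS. Cache: [G D S A K]
  11. access A: HIT. Next use of A: never. Cache: [G D S A K]
  12. access V: MISS. Cache: [G D S A K V]
  13. access J: MISS, evict D (next use: never). Cache: [G S A K V J]
  14. access V: HIT. Next use of V: never. Cache: [G S A K V J]
  15. access G: HIT. Next use of G: step 16. Cache: [G S A K V J]
  16. access G: HIT. Next use of G: never. Cache: [G S A K V J]
Total: 9 hits, 7 misses, 1 evictions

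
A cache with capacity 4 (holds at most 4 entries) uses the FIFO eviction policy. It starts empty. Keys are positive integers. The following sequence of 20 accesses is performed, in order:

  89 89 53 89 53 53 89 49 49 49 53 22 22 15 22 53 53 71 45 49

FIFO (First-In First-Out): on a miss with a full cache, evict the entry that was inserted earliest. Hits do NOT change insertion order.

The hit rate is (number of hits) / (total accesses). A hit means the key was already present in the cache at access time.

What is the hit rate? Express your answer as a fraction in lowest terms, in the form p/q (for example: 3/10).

FIFO simulation (capacity=4):
  1. access 89: MISS. Cache (old->new): [89]
  2. access 89: HIT. Cache (old->new): [89]
  3. access 53: MISS. Cache (old->new): [89 53]
  4. access 89: HIT. Cache (old->new): [89 53]
  5. access 53: HIT. Cache (old->new): [89 53]
  6. access 53: HIT. Cache (old->new): [89 53]
  7. access 89: HIT. Cache (old->new): [89 53]
  8. access 49: MISS. Cache (old->new): [89 53 49]
  9. access 49: HIT. Cache (old->new): [89 53 49]
  10. access 49: HIT. Cache (old->new): [89 53 49]
  11. access 53: HIT. Cache (old->new): [89 53 49]
  12. access 22: MISS. Cache (old->new): [89 53 49 22]
  13. access 22: HIT. Cache (old->new): [89 53 49 22]
  14. access 15: MISS, evict 89. Cache (old->new): [53 49 22 15]
  15. access 22: HIT. Cache (old->new): [53 49 22 15]
  16. access 53: HIT. Cache (old->new): [53 49 22 15]
  17. access 53: HIT. Cache (old->new): [53 49 22 15]
  18. access 71: MISS, evict 53. Cache (old->new): [49 22 15 71]
  19. access 45: MISS, evict 49. Cache (old->new): [22 15 71 45]
  20. access 49: MISS, evict 22. Cache (old->new): [15 71 45 49]
Total: 12 hits, 8 misses, 4 evictions

Hit rate = 12/20 = 3/5

Answer: 3/5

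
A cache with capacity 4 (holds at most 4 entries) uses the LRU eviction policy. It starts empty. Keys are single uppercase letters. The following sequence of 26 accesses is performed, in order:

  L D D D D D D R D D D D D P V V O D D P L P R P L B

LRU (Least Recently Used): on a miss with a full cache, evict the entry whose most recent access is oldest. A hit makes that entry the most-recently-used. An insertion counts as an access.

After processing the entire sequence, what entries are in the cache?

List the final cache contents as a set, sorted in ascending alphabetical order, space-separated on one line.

LRU simulation (capacity=4):
  1. access L: MISS. Cache (LRU->MRU): [L]
  2. access D: MISS. Cache (LRU->MRU): [L D]
  3. access D: HIT. Cache (LRU->MRU): [L D]
  4. access D: HIT. Cache (LRU->MRU): [L D]
  5. access D: HIT. Cache (LRU->MRU): [L D]
  6. access D: HIT. Cache (LRU->MRU): [L D]
  7. access D: HIT. Cache (LRU->MRU): [L D]
  8. access R: MISS. Cache (LRU->MRU): [L D R]
  9. access D: HIT. Cache (LRU->MRU): [L R D]
  10. access D: HIT. Cache (LRU->MRU): [L R D]
  11. access D: HIT. Cache (LRU->MRU): [L R D]
  12. access D: HIT. Cache (LRU->MRU): [L R D]
  13. access D: HIT. Cache (LRU->MRU): [L R D]
  14. access P: MISS. Cache (LRU->MRU): [L R D P]
  15. access V: MISS, evict L. Cache (LRU->MRU): [R D P V]
  16. access V: HIT. Cache (LRU->MRU): [R D P V]
  17. access O: MISS, evict R. Cache (LRU->MRU): [D P V O]
  18. access D: HIT. Cache (LRU->MRU): [P V O D]
  19. access D: HIT. Cache (LRU->MRU): [P V O D]
  20. access P: HIT. Cache (LRU->MRU): [V O D P]
  21. access L: MISS, evict V. Cache (LRU->MRU): [O D P L]
  22. access P: HIT. Cache (LRU->MRU): [O D L P]
  23. access R: MISS, evict O. Cache (LRU->MRU): [D L P R]
  24. access P: HIT. Cache (LRU->MRU): [D L R P]
  25. access L: HIT. Cache (LRU->MRU): [D R P L]
  26. access B: MISS, evict D. Cache (LRU->MRU): [R P L B]
Total: 17 hits, 9 misses, 5 evictions

Answer: B L P R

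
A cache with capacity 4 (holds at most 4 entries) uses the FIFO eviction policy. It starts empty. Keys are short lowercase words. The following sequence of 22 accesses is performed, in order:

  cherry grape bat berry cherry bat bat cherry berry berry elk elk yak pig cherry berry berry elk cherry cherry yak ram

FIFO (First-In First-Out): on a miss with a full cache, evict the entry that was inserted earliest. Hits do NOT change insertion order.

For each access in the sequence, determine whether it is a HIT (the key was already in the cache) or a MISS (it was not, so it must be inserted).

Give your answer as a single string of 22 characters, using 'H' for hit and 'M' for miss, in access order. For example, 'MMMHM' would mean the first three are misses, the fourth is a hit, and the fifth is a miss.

FIFO simulation (capacity=4):
  1. access cherry: MISS. Cache (old->new): [cherry]
  2. access grape: MISS. Cache (old->new): [cherry grape]
  3. access bat: MISS. Cache (old->new): [cherry grape bat]
  4. access berry: MISS. Cache (old->new): [cherry grape bat berry]
  5. access cherry: HIT. Cache (old->new): [cherry grape bat berry]
  6. access bat: HIT. Cache (old->new): [cherry grape bat berry]
  7. access bat: HIT. Cache (old->new): [cherry grape bat berry]
  8. access cherry: HIT. Cache (old->new): [cherry grape bat berry]
  9. access berry: HIT. Cache (old->new): [cherry grape bat berry]
  10. access berry: HIT. Cache (old->new): [cherry grape bat berry]
  11. access elk: MISS, evict cherry. Cache (old->new): [grape bat berry elk]
  12. access elk: HIT. Cache (old->new): [grape bat berry elk]
  13. access yak: MISS, evict grape. Cache (old->new): [bat berry elk yak]
  14. access pig: MISS, evict bat. Cache (old->new): [berry elk yak pig]
  15. access cherry: MISS, evict berry. Cache (old->new): [elk yak pig cherry]
  16. access berry: MISS, evict elk. Cache (old->new): [yak pig cherry berry]
  17. access berry: HIT. Cache (old->new): [yak pig cherry berry]
  18. access elk: MISS, evict yak. Cache (old->new): [pig cherry berry elk]
  19. access cherry: HIT. Cache (old->new): [pig cherry berry elk]
  20. access cherry: HIT. Cache (old->new): [pig cherry berry elk]
  21. access yak: MISS, evict pig. Cache (old->new): [cherry berry elk yak]
  22. access ram: MISS, evict cherry. Cache (old->new): [berry elk yak ram]
Total: 10 hits, 12 misses, 8 evictions

Answer: MMMMHHHHHHMHMMMMHMHHMM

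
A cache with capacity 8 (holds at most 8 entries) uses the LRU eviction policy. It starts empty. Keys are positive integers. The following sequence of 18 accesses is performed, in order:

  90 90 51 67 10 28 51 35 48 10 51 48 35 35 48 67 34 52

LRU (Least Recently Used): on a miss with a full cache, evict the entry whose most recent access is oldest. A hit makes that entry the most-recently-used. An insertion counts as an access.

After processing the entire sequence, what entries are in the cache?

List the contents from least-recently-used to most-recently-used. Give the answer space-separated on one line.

Answer: 28 10 51 35 48 67 34 52

Derivation:
LRU simulation (capacity=8):
  1. access 90: MISS. Cache (LRU->MRU): [90]
  2. access 90: HIT. Cache (LRU->MRU): [90]
  3. access 51: MISS. Cache (LRU->MRU): [90 51]
  4. access 67: MISS. Cache (LRU->MRU): [90 51 67]
  5. access 10: MISS. Cache (LRU->MRU): [90 51 67 10]
  6. access 28: MISS. Cache (LRU->MRU): [90 51 67 10 28]
  7. access 51: HIT. Cache (LRU->MRU): [90 67 10 28 51]
  8. access 35: MISS. Cache (LRU->MRU): [90 67 10 28 51 35]
  9. access 48: MISS. Cache (LRU->MRU): [90 67 10 28 51 35 48]
  10. access 10: HIT. Cache (LRU->MRU): [90 67 28 51 35 48 10]
  11. access 51: HIT. Cache (LRU->MRU): [90 67 28 35 48 10 51]
  12. access 48: HIT. Cache (LRU->MRU): [90 67 28 35 10 51 48]
  13. access 35: HIT. Cache (LRU->MRU): [90 67 28 10 51 48 35]
  14. access 35: HIT. Cache (LRU->MRU): [90 67 28 10 51 48 35]
  15. access 48: HIT. Cache (LRU->MRU): [90 67 28 10 51 35 48]
  16. access 67: HIT. Cache (LRU->MRU): [90 28 10 51 35 48 67]
  17. access 34: MISS. Cache (LRU->MRU): [90 28 10 51 35 48 67 34]
  18. access 52: MISS, evict 90. Cache (LRU->MRU): [28 10 51 35 48 67 34 52]
Total: 9 hits, 9 misses, 1 evictions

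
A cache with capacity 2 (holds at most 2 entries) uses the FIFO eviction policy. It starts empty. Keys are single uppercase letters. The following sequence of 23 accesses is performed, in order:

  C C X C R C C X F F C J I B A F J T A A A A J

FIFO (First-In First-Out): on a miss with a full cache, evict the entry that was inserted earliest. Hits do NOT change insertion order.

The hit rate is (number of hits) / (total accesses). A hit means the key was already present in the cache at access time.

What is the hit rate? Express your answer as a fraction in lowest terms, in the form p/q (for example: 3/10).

FIFO simulation (capacity=2):
  1. access C: MISS. Cache (old->new): [C]
  2. access C: HIT. Cache (old->new): [C]
  3. access X: MISS. Cache (old->new): [C X]
  4. access C: HIT. Cache (old->new): [C X]
  5. access R: MISS, evict C. Cache (old->new): [X R]
  6. access C: MISS, evict X. Cache (old->new): [R C]
  7. access C: HIT. Cache (old->new): [R C]
  8. access X: MISS, evict R. Cache (old->new): [C X]
  9. access F: MISS, evict C. Cache (old->new): [X F]
  10. access F: HIT. Cache (old->new): [X F]
  11. access C: MISS, evict X. Cache (old->new): [F C]
  12. access J: MISS, evict F. Cache (old->new): [C J]
  13. access I: MISS, evict C. Cache (old->new): [J I]
  14. access B: MISS, evict J. Cache (old->new): [I B]
  15. access A: MISS, evict I. Cache (old->new): [B A]
  16. access F: MISS, evict B. Cache (old->new): [A F]
  17. access J: MISS, evict A. Cache (old->new): [F J]
  18. access T: MISS, evict F. Cache (old->new): [J T]
  19. access A: MISS, evict J. Cache (old->new): [T A]
  20. access A: HIT. Cache (old->new): [T A]
  21. access A: HIT. Cache (old->new): [T A]
  22. access A: HIT. Cache (old->new): [T A]
  23. access J: MISS, evict T. Cache (old->new): [A J]
Total: 7 hits, 16 misses, 14 evictions

Hit rate = 7/23

Answer: 7/23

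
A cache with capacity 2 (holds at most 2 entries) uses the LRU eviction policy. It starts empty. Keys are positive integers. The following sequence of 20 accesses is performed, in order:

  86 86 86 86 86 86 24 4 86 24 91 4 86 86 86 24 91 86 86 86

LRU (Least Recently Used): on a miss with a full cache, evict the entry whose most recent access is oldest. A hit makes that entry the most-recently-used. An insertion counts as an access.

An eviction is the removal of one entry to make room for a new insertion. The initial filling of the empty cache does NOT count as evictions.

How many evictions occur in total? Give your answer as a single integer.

Answer: 9

Derivation:
LRU simulation (capacity=2):
  1. access 86: MISS. Cache (LRU->MRU): [86]
  2. access 86: HIT. Cache (LRU->MRU): [86]
  3. access 86: HIT. Cache (LRU->MRU): [86]
  4. access 86: HIT. Cache (LRU->MRU): [86]
  5. access 86: HIT. Cache (LRU->MRU): [86]
  6. access 86: HIT. Cache (LRU->MRU): [86]
  7. access 24: MISS. Cache (LRU->MRU): [86 24]
  8. access 4: MISS, evict 86. Cache (LRU->MRU): [24 4]
  9. access 86: MISS, evict 24. Cache (LRU->MRU): [4 86]
  10. access 24: MISS, evict 4. Cache (LRU->MRU): [86 24]
  11. access 91: MISS, evict 86. Cache (LRU->MRU): [24 91]
  12. access 4: MISS, evict 24. Cache (LRU->MRU): [91 4]
  13. access 86: MISS, evict 91. Cache (LRU->MRU): [4 86]
  14. access 86: HIT. Cache (LRU->MRU): [4 86]
  15. access 86: HIT. Cache (LRU->MRU): [4 86]
  16. access 24: MISS, evict 4. Cache (LRU->MRU): [86 24]
  17. access 91: MISS, evict 86. Cache (LRU->MRU): [24 91]
  18. access 86: MISS, evict 24. Cache (LRU->MRU): [91 86]
  19. access 86: HIT. Cache (LRU->MRU): [91 86]
  20. access 86: HIT. Cache (LRU->MRU): [91 86]
Total: 9 hits, 11 misses, 9 evictions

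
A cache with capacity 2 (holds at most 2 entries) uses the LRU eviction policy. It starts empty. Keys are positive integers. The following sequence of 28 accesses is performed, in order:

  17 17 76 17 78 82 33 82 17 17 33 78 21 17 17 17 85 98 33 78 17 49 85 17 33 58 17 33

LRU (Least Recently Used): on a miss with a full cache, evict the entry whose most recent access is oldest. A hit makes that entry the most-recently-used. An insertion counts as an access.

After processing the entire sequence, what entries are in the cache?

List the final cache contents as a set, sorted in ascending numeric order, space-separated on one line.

Answer: 17 33

Derivation:
LRU simulation (capacity=2):
  1. access 17: MISS. Cache (LRU->MRU): [17]
  2. access 17: HIT. Cache (LRU->MRU): [17]
  3. access 76: MISS. Cache (LRU->MRU): [17 76]
  4. access 17: HIT. Cache (LRU->MRU): [76 17]
  5. access 78: MISS, evict 76. Cache (LRU->MRU): [17 78]
  6. access 82: MISS, evict 17. Cache (LRU->MRU): [78 82]
  7. access 33: MISS, evict 78. Cache (LRU->MRU): [82 33]
  8. access 82: HIT. Cache (LRU->MRU): [33 82]
  9. access 17: MISS, evict 33. Cache (LRU->MRU): [82 17]
  10. access 17: HIT. Cache (LRU->MRU): [82 17]
  11. access 33: MISS, evict 82. Cache (LRU->MRU): [17 33]
  12. access 78: MISS, evict 17. Cache (LRU->MRU): [33 78]
  13. access 21: MISS, evict 33. Cache (LRU->MRU): [78 21]
  14. access 17: MISS, evict 78. Cache (LRU->MRU): [21 17]
  15. access 17: HIT. Cache (LRU->MRU): [21 17]
  16. access 17: HIT. Cache (LRU->MRU): [21 17]
  17. access 85: MISS, evict 21. Cache (LRU->MRU): [17 85]
  18. access 98: MISS, evict 17. Cache (LRU->MRU): [85 98]
  19. access 33: MISS, evict 85. Cache (LRU->MRU): [98 33]
  20. access 78: MISS, evict 98. Cache (LRU->MRU): [33 78]
  21. access 17: MISS, evict 33. Cache (LRU->MRU): [78 17]
  22. access 49: MISS, evict 78. Cache (LRU->MRU): [17 49]
  23. access 85: MISS, evict 17. Cache (LRU->MRU): [49 85]
  24. access 17: MISS, evict 49. Cache (LRU->MRU): [85 17]
  25. access 33: MISS, evict 85. Cache (LRU->MRU): [17 33]
  26. access 58: MISS, evict 17. Cache (LRU->MRU): [33 58]
  27. access 17: MISS, evict 33. Cache (LRU->MRU): [58 17]
  28. access 33: MISS, evict 58. Cache (LRU->MRU): [17 33]
Total: 6 hits, 22 misses, 20 evictions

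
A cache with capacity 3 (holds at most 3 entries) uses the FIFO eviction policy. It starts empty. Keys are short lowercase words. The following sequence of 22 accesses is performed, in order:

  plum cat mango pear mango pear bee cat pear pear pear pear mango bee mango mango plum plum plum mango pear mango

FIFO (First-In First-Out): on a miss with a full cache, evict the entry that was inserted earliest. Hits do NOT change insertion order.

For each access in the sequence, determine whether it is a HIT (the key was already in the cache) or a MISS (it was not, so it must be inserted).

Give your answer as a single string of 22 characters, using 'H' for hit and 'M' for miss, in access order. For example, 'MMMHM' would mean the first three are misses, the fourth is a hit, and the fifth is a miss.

FIFO simulation (capacity=3):
  1. access plum: MISS. Cache (old->new): [plum]
  2. access cat: MISS. Cache (old->new): [plum cat]
  3. access mango: MISS. Cache (old->new): [plum cat mango]
  4. access pear: MISS, evict plum. Cache (old->new): [cat mango pear]
  5. access mango: HIT. Cache (old->new): [cat mango pear]
  6. access pear: HIT. Cache (old->new): [cat mango pear]
  7. access bee: MISS, evict cat. Cache (old->new): [mango pear bee]
  8. access cat: MISS, evict mango. Cache (old->new): [pear bee cat]
  9. access pear: HIT. Cache (old->new): [pear bee cat]
  10. access pear: HIT. Cache (old->new): [pear bee cat]
  11. access pear: HIT. Cache (old->new): [pear bee cat]
  12. access pear: HIT. Cache (old->new): [pear bee cat]
  13. access mango: MISS, evict pear. Cache (old->new): [bee cat mango]
  14. access bee: HIT. Cache (old->new): [bee cat mango]
  15. access mango: HIT. Cache (old->new): [bee cat mango]
  16. access mango: HIT. Cache (old->new): [bee cat mango]
  17. access plum: MISS, evict bee. Cache (old->new): [cat mango plum]
  18. access plum: HIT. Cache (old->new): [cat mango plum]
  19. access plum: HIT. Cache (old->new): [cat mango plum]
  20. access mango: HIT. Cache (old->new): [cat mango plum]
  21. access pear: MISS, evict cat. Cache (old->new): [mango plum pear]
  22. access mango: HIT. Cache (old->new): [mango plum pear]
Total: 13 hits, 9 misses, 6 evictions

Answer: MMMMHHMMHHHHMHHHMHHHMH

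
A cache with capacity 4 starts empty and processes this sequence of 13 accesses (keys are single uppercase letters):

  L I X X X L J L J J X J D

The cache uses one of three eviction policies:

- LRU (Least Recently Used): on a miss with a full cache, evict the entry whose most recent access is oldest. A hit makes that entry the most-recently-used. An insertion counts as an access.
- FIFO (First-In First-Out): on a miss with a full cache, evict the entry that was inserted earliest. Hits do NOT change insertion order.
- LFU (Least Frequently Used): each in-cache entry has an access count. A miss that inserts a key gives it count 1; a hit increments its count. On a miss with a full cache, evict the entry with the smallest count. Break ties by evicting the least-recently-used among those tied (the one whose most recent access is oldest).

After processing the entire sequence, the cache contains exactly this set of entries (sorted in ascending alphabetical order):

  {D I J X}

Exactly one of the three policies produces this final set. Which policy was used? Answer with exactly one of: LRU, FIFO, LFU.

Answer: FIFO

Derivation:
Simulating under each policy and comparing final sets:
  LRU: final set = {D J L X} -> differs
  FIFO: final set = {D I J X} -> MATCHES target
  LFU: final set = {D J L X} -> differs
Only FIFO produces the target set.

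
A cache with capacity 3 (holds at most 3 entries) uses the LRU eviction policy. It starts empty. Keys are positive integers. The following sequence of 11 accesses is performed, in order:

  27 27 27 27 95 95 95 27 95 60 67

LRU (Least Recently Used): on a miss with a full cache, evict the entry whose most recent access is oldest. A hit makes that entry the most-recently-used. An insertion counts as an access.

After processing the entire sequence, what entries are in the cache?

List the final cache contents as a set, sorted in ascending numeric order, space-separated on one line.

Answer: 60 67 95

Derivation:
LRU simulation (capacity=3):
  1. access 27: MISS. Cache (LRU->MRU): [27]
  2. access 27: HIT. Cache (LRU->MRU): [27]
  3. access 27: HIT. Cache (LRU->MRU): [27]
  4. access 27: HIT. Cache (LRU->MRU): [27]
  5. access 95: MISS. Cache (LRU->MRU): [27 95]
  6. access 95: HIT. Cache (LRU->MRU): [27 95]
  7. access 95: HIT. Cache (LRU->MRU): [27 95]
  8. access 27: HIT. Cache (LRU->MRU): [95 27]
  9. access 95: HIT. Cache (LRU->MRU): [27 95]
  10. access 60: MISS. Cache (LRU->MRU): [27 95 60]
  11. access 67: MISS, evict 27. Cache (LRU->MRU): [95 60 67]
Total: 7 hits, 4 misses, 1 evictions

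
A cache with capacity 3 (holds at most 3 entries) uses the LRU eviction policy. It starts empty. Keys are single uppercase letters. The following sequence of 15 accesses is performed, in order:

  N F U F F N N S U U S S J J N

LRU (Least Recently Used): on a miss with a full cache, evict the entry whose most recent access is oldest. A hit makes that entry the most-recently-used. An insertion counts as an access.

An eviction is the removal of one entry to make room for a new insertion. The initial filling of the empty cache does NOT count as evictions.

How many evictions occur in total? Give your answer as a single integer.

Answer: 4

Derivation:
LRU simulation (capacity=3):
  1. access N: MISS. Cache (LRU->MRU): [N]
  2. access F: MISS. Cache (LRU->MRU): [N F]
  3. access U: MISS. Cache (LRU->MRU): [N F U]
  4. access F: HIT. Cache (LRU->MRU): [N U F]
  5. access F: HIT. Cache (LRU->MRU): [N U F]
  6. access N: HIT. Cache (LRU->MRU): [U F N]
  7. access N: HIT. Cache (LRU->MRU): [U F N]
  8. access S: MISS, evict U. Cache (LRU->MRU): [F N S]
  9. access U: MISS, evict F. Cache (LRU->MRU): [N S U]
  10. access U: HIT. Cache (LRU->MRU): [N S U]
  11. access S: HIT. Cache (LRU->MRU): [N U S]
  12. access S: HIT. Cache (LRU->MRU): [N U S]
  13. access J: MISS, evict N. Cache (LRU->MRU): [U S J]
  14. access J: HIT. Cache (LRU->MRU): [U S J]
  15. access N: MISS, evict U. Cache (LRU->MRU): [S J N]
Total: 8 hits, 7 misses, 4 evictions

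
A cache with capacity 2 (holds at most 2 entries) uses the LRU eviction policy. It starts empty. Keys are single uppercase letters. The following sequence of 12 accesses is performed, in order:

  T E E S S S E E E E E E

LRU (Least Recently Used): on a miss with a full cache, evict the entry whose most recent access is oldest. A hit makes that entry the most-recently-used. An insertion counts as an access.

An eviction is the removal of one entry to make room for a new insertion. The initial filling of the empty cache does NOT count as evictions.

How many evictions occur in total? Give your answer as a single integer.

Answer: 1

Derivation:
LRU simulation (capacity=2):
  1. access T: MISS. Cache (LRU->MRU): [T]
  2. access E: MISS. Cache (LRU->MRU): [T E]
  3. access E: HIT. Cache (LRU->MRU): [T E]
  4. access S: MISS, evict T. Cache (LRU->MRU): [E S]
  5. access S: HIT. Cache (LRU->MRU): [E S]
  6. access S: HIT. Cache (LRU->MRU): [E S]
  7. access E: HIT. Cache (LRU->MRU): [S E]
  8. access E: HIT. Cache (LRU->MRU): [S E]
  9. access E: HIT. Cache (LRU->MRU): [S E]
  10. access E: HIT. Cache (LRU->MRU): [S E]
  11. access E: HIT. Cache (LRU->MRU): [S E]
  12. access E: HIT. Cache (LRU->MRU): [S E]
Total: 9 hits, 3 misses, 1 evictions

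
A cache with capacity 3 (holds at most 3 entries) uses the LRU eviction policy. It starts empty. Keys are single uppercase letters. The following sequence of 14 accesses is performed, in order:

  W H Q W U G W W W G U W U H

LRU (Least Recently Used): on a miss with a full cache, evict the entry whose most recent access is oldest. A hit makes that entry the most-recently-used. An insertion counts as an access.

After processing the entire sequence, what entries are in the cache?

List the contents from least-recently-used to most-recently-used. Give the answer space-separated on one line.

LRU simulation (capacity=3):
  1. access W: MISS. Cache (LRU->MRU): [W]
  2. access H: MISS. Cache (LRU->MRU): [W H]
  3. access Q: MISS. Cache (LRU->MRU): [W H Q]
  4. access W: HIT. Cache (LRU->MRU): [H Q W]
  5. access U: MISS, evict H. Cache (LRU->MRU): [Q W U]
  6. access G: MISS, evict Q. Cache (LRU->MRU): [W U G]
  7. access W: HIT. Cache (LRU->MRU): [U G W]
  8. access W: HIT. Cache (LRU->MRU): [U G W]
  9. access W: HIT. Cache (LRU->MRU): [U G W]
  10. access G: HIT. Cache (LRU->MRU): [U W G]
  11. access U: HIT. Cache (LRU->MRU): [W G U]
  12. access W: HIT. Cache (LRU->MRU): [G U W]
  13. access U: HIT. Cache (LRU->MRU): [G W U]
  14. access H: MISS, evict G. Cache (LRU->MRU): [W U H]
Total: 8 hits, 6 misses, 3 evictions

Answer: W U H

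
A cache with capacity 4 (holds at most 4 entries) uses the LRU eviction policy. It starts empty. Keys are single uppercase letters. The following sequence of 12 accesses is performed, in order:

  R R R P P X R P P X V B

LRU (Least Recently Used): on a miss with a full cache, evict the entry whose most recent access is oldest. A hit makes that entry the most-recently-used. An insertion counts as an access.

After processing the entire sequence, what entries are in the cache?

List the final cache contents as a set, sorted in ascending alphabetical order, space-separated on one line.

LRU simulation (capacity=4):
  1. access R: MISS. Cache (LRU->MRU): [R]
  2. access R: HIT. Cache (LRU->MRU): [R]
  3. access R: HIT. Cache (LRU->MRU): [R]
  4. access P: MISS. Cache (LRU->MRU): [R P]
  5. access P: HIT. Cache (LRU->MRU): [R P]
  6. access X: MISS. Cache (LRU->MRU): [R P X]
  7. access R: HIT. Cache (LRU->MRU): [P X R]
  8. access P: HIT. Cache (LRU->MRU): [X R P]
  9. access P: HIT. Cache (LRU->MRU): [X R P]
  10. access X: HIT. Cache (LRU->MRU): [R P X]
  11. access V: MISS. Cache (LRU->MRU): [R P X V]
  12. access B: MISS, evict R. Cache (LRU->MRU): [P X V B]
Total: 7 hits, 5 misses, 1 evictions

Answer: B P V X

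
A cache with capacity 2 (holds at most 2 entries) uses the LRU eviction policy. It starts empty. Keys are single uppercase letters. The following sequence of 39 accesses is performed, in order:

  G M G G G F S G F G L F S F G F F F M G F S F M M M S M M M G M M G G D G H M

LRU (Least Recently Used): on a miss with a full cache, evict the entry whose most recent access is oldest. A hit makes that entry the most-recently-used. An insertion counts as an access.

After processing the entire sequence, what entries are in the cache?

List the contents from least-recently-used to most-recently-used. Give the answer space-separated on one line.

LRU simulation (capacity=2):
  1. access G: MISS. Cache (LRU->MRU): [G]
  2. access M: MISS. Cache (LRU->MRU): [G M]
  3. access G: HIT. Cache (LRU->MRU): [M G]
  4. access G: HIT. Cache (LRU->MRU): [M G]
  5. access G: HIT. Cache (LRU->MRU): [M G]
  6. access F: MISS, evict M. Cache (LRU->MRU): [G F]
  7. access S: MISS, evict G. Cache (LRU->MRU): [F S]
  8. access G: MISS, evict F. Cache (LRU->MRU): [S G]
  9. access F: MISS, evict S. Cache (LRU->MRU): [G F]
  10. access G: HIT. Cache (LRU->MRU): [F G]
  11. access L: MISS, evict F. Cache (LRU->MRU): [G L]
  12. access F: MISS, evict G. Cache (LRU->MRU): [L F]
  13. access S: MISS, evict L. Cache (LRU->MRU): [F S]
  14. access F: HIT. Cache (LRU->MRU): [S F]
  15. access G: MISS, evict S. Cache (LRU->MRU): [F G]
  16. access F: HIT. Cache (LRU->MRU): [G F]
  17. access F: HIT. Cache (LRU->MRU): [G F]
  18. access F: HIT. Cache (LRU->MRU): [G F]
  19. access M: MISS, evict G. Cache (LRU->MRU): [F M]
  20. access G: MISS, evict F. Cache (LRU->MRU): [M G]
  21. access F: MISS, evict M. Cache (LRU->MRU): [G F]
  22. access S: MISS, evict G. Cache (LRU->MRU): [F S]
  23. access F: HIT. Cache (LRU->MRU): [S F]
  24. access M: MISS, evict S. Cache (LRU->MRU): [F M]
  25. access M: HIT. Cache (LRU->MRU): [F M]
  26. access M: HIT. Cache (LRU->MRU): [F M]
  27. access S: MISS, evict F. Cache (LRU->MRU): [M S]
  28. access M: HIT. Cache (LRU->MRU): [S M]
  29. access M: HIT. Cache (LRU->MRU): [S M]
  30. access M: HIT. Cache (LRU->MRU): [S M]
  31. access G: MISS, evict S. Cache (LRU->MRU): [M G]
  32. access M: HIT. Cache (LRU->MRU): [G M]
  33. access M: HIT. Cache (LRU->MRU): [G M]
  34. access G: HIT. Cache (LRU->MRU): [M G]
  35. access G: HIT. Cache (LRU->MRU): [M G]
  36. access D: MISS, evict M. Cache (LRU->MRU): [G D]
  37. access G: HIT. Cache (LRU->MRU): [D G]
  38. access H: MISS, evict D. Cache (LRU->MRU): [G H]
  39. access M: MISS, evict G. Cache (LRU->MRU): [H M]
Total: 19 hits, 20 misses, 18 evictions

Answer: H M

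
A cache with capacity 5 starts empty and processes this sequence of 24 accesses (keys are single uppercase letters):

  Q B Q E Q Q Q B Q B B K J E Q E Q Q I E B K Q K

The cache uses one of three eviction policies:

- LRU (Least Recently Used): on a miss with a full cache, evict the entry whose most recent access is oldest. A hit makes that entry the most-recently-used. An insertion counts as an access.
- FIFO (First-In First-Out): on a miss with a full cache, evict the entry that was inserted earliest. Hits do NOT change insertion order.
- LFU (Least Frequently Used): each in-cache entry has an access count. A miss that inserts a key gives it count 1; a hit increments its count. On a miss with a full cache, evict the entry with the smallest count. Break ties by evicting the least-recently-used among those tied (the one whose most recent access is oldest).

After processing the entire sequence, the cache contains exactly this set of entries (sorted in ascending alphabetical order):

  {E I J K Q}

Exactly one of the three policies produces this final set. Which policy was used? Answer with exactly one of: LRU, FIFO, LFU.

Simulating under each policy and comparing final sets:
  LRU: final set = {B E I K Q} -> differs
  FIFO: final set = {E I J K Q} -> MATCHES target
  LFU: final set = {B E I K Q} -> differs
Only FIFO produces the target set.

Answer: FIFO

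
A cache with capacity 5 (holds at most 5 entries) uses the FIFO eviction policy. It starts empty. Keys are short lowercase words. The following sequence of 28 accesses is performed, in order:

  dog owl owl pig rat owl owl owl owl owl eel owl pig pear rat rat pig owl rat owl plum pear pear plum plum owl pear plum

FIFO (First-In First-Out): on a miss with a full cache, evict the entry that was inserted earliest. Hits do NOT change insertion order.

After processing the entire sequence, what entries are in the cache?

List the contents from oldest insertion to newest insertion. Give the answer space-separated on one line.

FIFO simulation (capacity=5):
  1. access dog: MISS. Cache (old->new): [dog]
  2. access owl: MISS. Cache (old->new): [dog owl]
  3. access owl: HIT. Cache (old->new): [dog owl]
  4. access pig: MISS. Cache (old->new): [dog owl pig]
  5. access rat: MISS. Cache (old->new): [dog owl pig rat]
  6. access owl: HIT. Cache (old->new): [dog owl pig rat]
  7. access owl: HIT. Cache (old->new): [dog owl pig rat]
  8. access owl: HIT. Cache (old->new): [dog owl pig rat]
  9. access owl: HIT. Cache (old->new): [dog owl pig rat]
  10. access owl: HIT. Cache (old->new): [dog owl pig rat]
  11. access eel: MISS. Cache (old->new): [dog owl pig rat eel]
  12. access owl: HIT. Cache (old->new): [dog owl pig rat eel]
  13. access pig: HIT. Cache (old->new): [dog owl pig rat eel]
  14. access pear: MISS, evict dog. Cache (old->new): [owl pig rat eel pear]
  15. access rat: HIT. Cache (old->new): [owl pig rat eel pear]
  16. access rat: HIT. Cache (old->new): [owl pig rat eel pear]
  17. access pig: HIT. Cache (old->new): [owl pig rat eel pear]
  18. access owl: HIT. Cache (old->new): [owl pig rat eel pear]
  19. access rat: HIT. Cache (old->new): [owl pig rat eel pear]
  20. access owl: HIT. Cache (old->new): [owl pig rat eel pear]
  21. access plum: MISS, evict owl. Cache (old->new): [pig rat eel pear plum]
  22. access pear: HIT. Cache (old->new): [pig rat eel pear plum]
  23. access pear: HIT. Cache (old->new): [pig rat eel pear plum]
  24. access plum: HIT. Cache (old->new): [pig rat eel pear plum]
  25. access plum: HIT. Cache (old->new): [pig rat eel pear plum]
  26. access owl: MISS, evict pig. Cache (old->new): [rat eel pear plum owl]
  27. access pear: HIT. Cache (old->new): [rat eel pear plum owl]
  28. access plum: HIT. Cache (old->new): [rat eel pear plum owl]
Total: 20 hits, 8 misses, 3 evictions

Answer: rat eel pear plum owl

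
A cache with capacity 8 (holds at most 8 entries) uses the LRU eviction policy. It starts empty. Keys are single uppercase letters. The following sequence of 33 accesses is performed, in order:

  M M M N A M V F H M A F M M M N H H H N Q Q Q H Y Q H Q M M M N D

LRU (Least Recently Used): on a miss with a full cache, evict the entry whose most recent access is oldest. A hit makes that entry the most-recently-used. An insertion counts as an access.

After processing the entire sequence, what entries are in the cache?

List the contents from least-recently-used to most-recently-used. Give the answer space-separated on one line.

LRU simulation (capacity=8):
  1. access M: MISS. Cache (LRU->MRU): [M]
  2. access M: HIT. Cache (LRU->MRU): [M]
  3. access M: HIT. Cache (LRU->MRU): [M]
  4. access N: MISS. Cache (LRU->MRU): [M N]
  5. access A: MISS. Cache (LRU->MRU): [M N A]
  6. access M: HIT. Cache (LRU->MRU): [N A M]
  7. access V: MISS. Cache (LRU->MRU): [N A M V]
  8. access F: MISS. Cache (LRU->MRU): [N A M V F]
  9. access H: MISS. Cache (LRU->MRU): [N A M V F H]
  10. access M: HIT. Cache (LRU->MRU): [N A V F H M]
  11. access A: HIT. Cache (LRU->MRU): [N V F H M A]
  12. access F: HIT. Cache (LRU->MRU): [N V H M A F]
  13. access M: HIT. Cache (LRU->MRU): [N V H A F M]
  14. access M: HIT. Cache (LRU->MRU): [N V H A F M]
  15. access M: HIT. Cache (LRU->MRU): [N V H A F M]
  16. access N: HIT. Cache (LRU->MRU): [V H A F M N]
  17. access H: HIT. Cache (LRU->MRU): [V A F M N H]
  18. access H: HIT. Cache (LRU->MRU): [V A F M N H]
  19. access H: HIT. Cache (LRU->MRU): [V A F M N H]
  20. access N: HIT. Cache (LRU->MRU): [V A F M H N]
  21. access Q: MISS. Cache (LRU->MRU): [V A F M H N Q]
  22. access Q: HIT. Cache (LRU->MRU): [V A F M H N Q]
  23. access Q: HIT. Cache (LRU->MRU): [V A F M H N Q]
  24. access H: HIT. Cache (LRU->MRU): [V A F M N Q H]
  25. access Y: MISS. Cache (LRU->MRU): [V A F M N Q H Y]
  26. access Q: HIT. Cache (LRU->MRU): [V A F M N H Y Q]
  27. access H: HIT. Cache (LRU->MRU): [V A F M N Y Q H]
  28. access Q: HIT. Cache (LRU->MRU): [V A F M N Y H Q]
  29. access M: HIT. Cache (LRU->MRU): [V A F N Y H Q M]
  30. access M: HIT. Cache (LRU->MRU): [V A F N Y H Q M]
  31. access M: HIT. Cache (LRU->MRU): [V A F N Y H Q M]
  32. access N: HIT. Cache (LRU->MRU): [V A F Y H Q M N]
  33. access D: MISS, evict V. Cache (LRU->MRU): [A F Y H Q M N D]
Total: 24 hits, 9 misses, 1 evictions

Answer: A F Y H Q M N D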